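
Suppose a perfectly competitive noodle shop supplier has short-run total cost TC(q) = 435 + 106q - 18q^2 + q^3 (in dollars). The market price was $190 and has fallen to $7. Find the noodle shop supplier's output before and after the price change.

Output falls from 14 to 0 (the firm shuts down)

MC = 106 - 36q + 3q^2; the shutdown threshold is min AVC = $25 (at q = 9).
With P = $190 above the shutdown price, P = MC gives q = 14.
At P = $7 < min AVC = $25, price no longer covers variable cost at any output, so the firm shuts down: q = 0.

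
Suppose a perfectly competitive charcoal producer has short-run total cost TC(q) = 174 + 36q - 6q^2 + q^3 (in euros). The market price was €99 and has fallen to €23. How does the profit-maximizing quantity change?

AVC = 36 - 6q + q^2, minimized at q = 3 where min AVC = €27. MC = 36 - 12q + 3q^2.
At P = €99 ≥ min AVC, set P = MC on the rising branch: q = 7.
At P = €23 < min AVC = €27, price no longer covers variable cost at any output, so the firm shuts down: q = 0.

Output falls from 7 to 0 (the firm shuts down)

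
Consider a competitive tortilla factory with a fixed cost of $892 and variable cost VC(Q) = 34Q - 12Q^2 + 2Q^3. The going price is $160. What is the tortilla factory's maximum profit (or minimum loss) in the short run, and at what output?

Profit = -$108 at Q = 7

AVC = 34 - 12Q + 2Q^2; min AVC = $16 at Q = 3. Since P = $160 ≥ min AVC, the firm produces.
With MC = 34 - 24Q + 6Q^2, P = MC on the upward-sloping part at Q* = 7.
TR = 160·7 = 1120. TC = 892 + 336 = 1228. Profit = 1120 − 1228 = -$108.
By producing, the firm covers all variable cost plus $784 of fixed cost; shutting down would lose the full $892.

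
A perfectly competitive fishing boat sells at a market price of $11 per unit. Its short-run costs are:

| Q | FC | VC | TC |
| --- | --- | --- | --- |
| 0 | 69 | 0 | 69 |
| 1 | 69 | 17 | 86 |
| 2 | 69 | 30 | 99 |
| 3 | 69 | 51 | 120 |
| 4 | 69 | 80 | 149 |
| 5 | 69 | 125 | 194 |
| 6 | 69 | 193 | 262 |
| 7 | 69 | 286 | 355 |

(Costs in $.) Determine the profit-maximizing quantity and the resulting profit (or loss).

Q = 0 (shut down); profit = -$69

Profit at each row (π = 11Q − TC): Q=0: -69; Q=1: -75; Q=2: -77; Q=3: -87; Q=4: -105; Q=5: -139; Q=6: -196; Q=7: -278.
Profit is highest at Q = 0. Equivalently, the lowest AVC in the table is 30/2 ≈ $15 at Q = 2, and P = $11 falls below it — price never covers variable cost, so the firm shuts down and loses only its fixed cost.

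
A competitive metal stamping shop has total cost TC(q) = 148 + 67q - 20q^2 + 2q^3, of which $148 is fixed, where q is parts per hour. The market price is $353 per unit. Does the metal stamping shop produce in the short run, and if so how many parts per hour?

Produce at q = 11

Strip out fixed cost: VC = 67q - 20q^2 + 2q^3. Then AVC = 67 - 20q + 2q^2 and MC = 67 - 40q + 6q^2.
AVC is minimized where dAVC/dq = -20 + 4q = 0, at q = 5; min AVC = 67 - 20·5 + 2·5^2 = $17.
Since P = $353 ≥ min AVC = $17, price covers variable cost and the firm should produce.
Set P = MC: 353 = 67 - 40q + 6q^2 → -286 - 40q + 6q^2 = 0. The roots are q = -13/3 and q = 11; the profit-maximizing output is on the rising part of MC, so q* = 11.
Check: AVC at q = 11 is $89 ≤ P, so revenue covers variable cost.
Profit = P·q − TC = 353·11 − 1127 = $2756.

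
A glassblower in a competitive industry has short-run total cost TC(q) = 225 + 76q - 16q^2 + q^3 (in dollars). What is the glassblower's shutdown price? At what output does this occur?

The shutdown price is the minimum of AVC. VC = 76q - 16q^2 + q^3, so AVC = 76 - 16q + q^2.
At the minimum of AVC, MC = AVC. MC = 76 - 32q + 3q^2; setting MC = AVC gives 2q^2 - 16q = 0, so q = 8. min AVC = 12.
For P < $12 the firm produces nothing.

$12 per unit, at q = 8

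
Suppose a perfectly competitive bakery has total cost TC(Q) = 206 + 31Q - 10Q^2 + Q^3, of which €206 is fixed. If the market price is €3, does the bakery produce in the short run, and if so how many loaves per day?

Shut down

From TC, MC = TC'(Q) = 31 - 20Q + 3Q^2 and AVC = VC/Q = 31 - 10Q + Q^2.
AVC is minimized where dAVC/dQ = -10 + 2Q = 0, at Q = 5; min AVC = 31 - 10·5 + 5^2 = €6.
Since P = €3 < min AVC = €6, price fails to cover variable cost at any output.
The firm minimizes its loss by shutting down and losing only its fixed cost of €206.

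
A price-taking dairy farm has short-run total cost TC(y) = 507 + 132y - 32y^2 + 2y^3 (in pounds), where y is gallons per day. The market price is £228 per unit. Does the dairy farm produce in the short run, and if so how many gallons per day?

Produce at y = 12

From TC, MC = TC'(y) = 132 - 64y + 6y^2 and AVC = VC/y = 132 - 32y + 2y^2.
AVC hits its minimum where MC = AVC, at y = 8, giving min AVC = 132 - 32·8 + 2·8^2 = £4.
Because £228 ≥ £4, revenue can cover variable cost; the firm operates.
Set P = MC: 228 = 132 - 64y + 6y^2 → -96 - 64y + 6y^2 = 0. The roots are y = -4/3 and y = 12; the profit-maximizing output is on the rising part of MC, so y* = 12.
Check: AVC at y = 12 is £36 ≤ P, so revenue covers variable cost.
Profit = P·y − TC = 228·12 − 939 = £1797.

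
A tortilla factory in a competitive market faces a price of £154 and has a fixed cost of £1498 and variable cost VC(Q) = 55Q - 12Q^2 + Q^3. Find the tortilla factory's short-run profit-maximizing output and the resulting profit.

AVC = 55 - 12Q + Q^2 has its minimum £19 at Q = 6; price £154 clears that bar, so the firm operates.
MC = 55 - 24Q + 3Q^2. Setting P = MC and taking the root on the rising branch gives Q* = 11.
TR = 154·11 = 1694. TC = 1498 + 484 = 1982. Profit = 1694 − 1982 = -£288.
Shutting down would mean losing the fixed cost of £1498, so operating at a loss of £288 is better by £1210.

Profit = -£288 at Q = 11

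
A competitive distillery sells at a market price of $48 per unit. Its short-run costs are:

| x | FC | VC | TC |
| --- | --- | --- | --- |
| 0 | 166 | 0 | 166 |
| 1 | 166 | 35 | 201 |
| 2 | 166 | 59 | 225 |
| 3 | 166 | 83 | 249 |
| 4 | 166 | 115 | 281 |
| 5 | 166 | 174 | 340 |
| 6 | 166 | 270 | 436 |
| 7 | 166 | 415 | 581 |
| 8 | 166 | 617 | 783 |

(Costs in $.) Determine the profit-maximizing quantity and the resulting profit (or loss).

Compute π = P·x − TC at each output: x=0: -166; x=1: -153; x=2: -129; x=3: -105; x=4: -89; x=5: -100; x=6: -148; x=7: -245; x=8: -399.
Profit is maximized at x = 4. AVC there is 115/4 = $28.75 ≤ P, so producing beats shutting down (which would give -$166).

x = 4; profit = -$89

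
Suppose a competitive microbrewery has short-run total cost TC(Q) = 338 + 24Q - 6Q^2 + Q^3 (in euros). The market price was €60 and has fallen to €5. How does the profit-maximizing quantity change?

MC = 24 - 12Q + 3Q^2; the shutdown threshold is min AVC = €15 (at Q = 3).
With P = €60 above the shutdown price, P = MC gives Q = 6.
At P = €5 < min AVC = €15, price no longer covers variable cost at any output, so the firm shuts down: Q = 0.

Output falls from 6 to 0 (the firm shuts down)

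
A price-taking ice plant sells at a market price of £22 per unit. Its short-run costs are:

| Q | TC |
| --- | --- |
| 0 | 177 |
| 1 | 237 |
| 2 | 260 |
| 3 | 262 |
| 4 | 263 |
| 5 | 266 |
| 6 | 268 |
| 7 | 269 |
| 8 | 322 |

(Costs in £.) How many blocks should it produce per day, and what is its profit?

Tabulate TR − TC: Q=0: -177; Q=1: -215; Q=2: -216; Q=3: -196; Q=4: -175; Q=5: -156; Q=6: -136; Q=7: -115; Q=8: -146.
Profit is maximized at Q = 7. AVC there is 92/7 = £13.14 ≤ P, so producing beats shutting down (which would give -£177).

Q = 7; profit = -£115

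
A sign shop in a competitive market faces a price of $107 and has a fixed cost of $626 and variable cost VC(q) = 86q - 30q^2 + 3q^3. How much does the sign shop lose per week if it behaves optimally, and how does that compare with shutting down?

AVC = 86 - 30q + 3q^2 has its minimum $11 at q = 5; price $107 clears that bar, so the firm operates.
With MC = 86 - 60q + 9q^2, P = MC on the upward-sloping part at q* = 7.
TR = 107·7 = 749. TC = 626 + 161 = 787. Profit = 749 − 787 = -$38.
Shutting down would mean losing the fixed cost of $626, so operating at a loss of $38 is better by $588.

Profit = -$38 at q = 7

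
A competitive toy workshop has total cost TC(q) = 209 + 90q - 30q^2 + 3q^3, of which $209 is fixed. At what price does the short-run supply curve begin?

$15 per unit

Short-run supply begins at min AVC. From VC = 90q - 30q^2 + 3q^3, AVC = 90 - 30q + 3q^2.
dAVC/dq = -30 + 6q = 0 gives q = 5. min AVC = 90 - 30·5 + 3·5^2 = 15.
For P < $15 the firm produces nothing.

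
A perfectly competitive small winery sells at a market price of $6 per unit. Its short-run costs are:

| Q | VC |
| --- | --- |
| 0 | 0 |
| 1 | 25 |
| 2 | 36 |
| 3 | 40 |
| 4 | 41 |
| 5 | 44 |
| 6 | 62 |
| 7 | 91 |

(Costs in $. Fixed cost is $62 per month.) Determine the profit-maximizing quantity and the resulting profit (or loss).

Compute π = P·Q − TC at each output: Q=0: -62; Q=1: -81; Q=2: -86; Q=3: -84; Q=4: -79; Q=5: -76; Q=6: -88; Q=7: -111.
Profit is highest at Q = 0. Equivalently, the lowest AVC in the table is 44/5 ≈ $8.80 at Q = 5, and P = $6 falls below it — price never covers variable cost, so the firm shuts down and loses only its fixed cost.

Q = 0 (shut down); profit = -$62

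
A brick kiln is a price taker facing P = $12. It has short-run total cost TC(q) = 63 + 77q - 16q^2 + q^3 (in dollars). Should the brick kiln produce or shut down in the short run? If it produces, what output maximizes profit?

Shut down

From TC, MC = TC'(q) = 77 - 32q + 3q^2 and AVC = VC/q = 77 - 16q + q^2.
AVC hits its minimum where MC = AVC, at q = 8, giving min AVC = 77 - 16·8 + 8^2 = $13.
Since P = $12 < min AVC = $13, price fails to cover variable cost at any output.
Shutting down limits the loss to fixed cost, $63.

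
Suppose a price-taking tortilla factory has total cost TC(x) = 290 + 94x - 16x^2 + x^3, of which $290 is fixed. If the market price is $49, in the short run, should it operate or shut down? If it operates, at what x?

Produce at x = 9

Strip out fixed cost: VC = 94x - 16x^2 + x^3. Then AVC = 94 - 16x + x^2 and MC = 94 - 32x + 3x^2.
AVC hits its minimum where MC = AVC, at x = 8, giving min AVC = 94 - 16·8 + 8^2 = $30.
Since P = $49 ≥ min AVC = $30, price covers variable cost and the firm should produce.
Set P = MC: 49 = 94 - 32x + 3x^2 → 45 - 32x + 3x^2 = 0. The roots are x = 5/3 and x = 9; the profit-maximizing output is on the rising part of MC, so x* = 9.
Check: AVC at x = 9 is $31 ≤ P, so revenue covers variable cost.
Profit = P·x − TC = 49·9 − 569 = -$128, a loss, but smaller than the $290 fixed cost the firm would lose by shutting down.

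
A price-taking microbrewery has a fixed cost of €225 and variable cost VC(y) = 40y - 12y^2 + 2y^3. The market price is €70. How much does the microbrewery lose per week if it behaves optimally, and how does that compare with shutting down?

Profit = -€25 at y = 5

AVC = 40 - 12y + 2y^2 has its minimum €22 at y = 3; price €70 clears that bar, so the firm operates.
With MC = 40 - 24y + 6y^2, P = MC on the upward-sloping part at y* = 5.
TR = 70·5 = 350. TC = 225 + 150 = 375. Profit = 350 − 375 = -€25.
Shutting down would mean losing the fixed cost of €225, so operating at a loss of €25 is better by €200.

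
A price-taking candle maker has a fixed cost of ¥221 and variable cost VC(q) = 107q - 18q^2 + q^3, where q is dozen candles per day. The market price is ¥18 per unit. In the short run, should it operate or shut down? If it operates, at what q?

From TC, MC = TC'(q) = 107 - 36q + 3q^2 and AVC = VC/q = 107 - 18q + q^2.
AVC is minimized where dAVC/dq = -18 + 2q = 0, at q = 9; min AVC = 107 - 18·9 + 9^2 = ¥26.
With P < min AVC (¥18 < ¥26), every unit sold adds to the loss.
Best response: produce nothing and absorb the ¥221 fixed cost.

Shut down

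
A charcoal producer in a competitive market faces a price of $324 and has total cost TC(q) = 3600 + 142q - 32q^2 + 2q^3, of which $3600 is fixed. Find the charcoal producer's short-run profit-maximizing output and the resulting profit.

Profit = -$220 at q = 13

AVC = 142 - 32q + 2q^2 has its minimum $14 at q = 8; price $324 clears that bar, so the firm operates.
MC = 142 - 64q + 6q^2. Setting P = MC and taking the root on the rising branch gives q* = 13.
TR = 324·13 = 4212. TC = 3600 + 832 = 4432. Profit = 4212 − 4432 = -$220.
Shutting down would mean losing the fixed cost of $3600, so operating at a loss of $220 is better by $3380.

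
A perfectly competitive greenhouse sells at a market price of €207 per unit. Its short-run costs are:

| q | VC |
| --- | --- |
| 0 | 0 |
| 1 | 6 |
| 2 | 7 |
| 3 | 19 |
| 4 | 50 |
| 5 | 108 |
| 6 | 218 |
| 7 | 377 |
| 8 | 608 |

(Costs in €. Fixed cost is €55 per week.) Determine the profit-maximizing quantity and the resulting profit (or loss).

q = 7; profit = €1017

Tabulate TR − TC: q=0: -55; q=1: 146; q=2: 352; q=3: 547; q=4: 723; q=5: 872; q=6: 969; q=7: 1017; q=8: 993.
Profit is maximized at q = 7. AVC there is 377/7 = €53.86 ≤ P, so producing beats shutting down (which would give -€55).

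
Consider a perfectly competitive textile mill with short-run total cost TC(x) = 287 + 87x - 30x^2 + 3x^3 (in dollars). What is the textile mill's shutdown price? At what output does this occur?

The firm shuts down when price falls below the minimum of average variable cost. AVC = VC/x = 87 - 30x + 3x^2.
dAVC/dx = -30 + 6x = 0 gives x = 5. min AVC = 87 - 30·5 + 3·5^2 = 12.
The firm shuts down for any P below $12.

$12 per unit, at x = 5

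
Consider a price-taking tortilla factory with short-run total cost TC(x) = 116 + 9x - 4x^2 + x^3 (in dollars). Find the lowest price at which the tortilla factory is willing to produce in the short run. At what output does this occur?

$5 per unit, at x = 2

The firm shuts down when price falls below the minimum of average variable cost. AVC = VC/x = 9 - 4x + x^2.
At the minimum of AVC, MC = AVC. MC = 9 - 8x + 3x^2; setting MC = AVC gives 2x^2 - 4x = 0, so x = 2. min AVC = 5.
So the shutdown price is $5.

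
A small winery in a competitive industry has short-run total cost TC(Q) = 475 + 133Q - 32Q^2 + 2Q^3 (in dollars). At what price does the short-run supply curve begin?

The firm shuts down when price falls below the minimum of average variable cost. AVC = VC/Q = 133 - 32Q + 2Q^2.
dAVC/dQ = -32 + 4Q = 0 gives Q = 8. min AVC = 133 - 32·8 + 2·8^2 = 5.
For P < $5 the firm produces nothing.

$5 per unit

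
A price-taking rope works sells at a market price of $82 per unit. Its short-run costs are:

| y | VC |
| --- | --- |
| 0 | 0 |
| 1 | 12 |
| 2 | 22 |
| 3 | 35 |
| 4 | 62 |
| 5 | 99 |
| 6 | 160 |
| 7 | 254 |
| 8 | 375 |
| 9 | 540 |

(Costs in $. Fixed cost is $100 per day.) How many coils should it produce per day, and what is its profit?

Compute π = P·y − TC at each output: y=0: -100; y=1: -30; y=2: 42; y=3: 111; y=4: 166; y=5: 211; y=6: 232; y=7: 220; y=8: 181; y=9: 98.
Profit is maximized at y = 6. AVC there is 160/6 = $26.67 ≤ P, so producing beats shutting down (which would give -$100).

y = 6; profit = $232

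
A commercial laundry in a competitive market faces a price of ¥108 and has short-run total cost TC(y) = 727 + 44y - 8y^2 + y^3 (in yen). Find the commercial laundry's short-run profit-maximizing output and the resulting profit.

Profit = -¥215 at y = 8

AVC = 44 - 8y + y^2; min AVC = ¥28 at y = 4. Since P = ¥108 ≥ min AVC, the firm produces.
MC = 44 - 16y + 3y^2. Setting P = MC and taking the root on the rising branch gives y* = 8.
TR = 108·8 = 864. TC = 727 + 352 = 1079. Profit = 864 − 1079 = -¥215.
That loss of ¥215 beats the ¥727 the firm would lose by shutting down; producing recovers ¥512 of fixed cost.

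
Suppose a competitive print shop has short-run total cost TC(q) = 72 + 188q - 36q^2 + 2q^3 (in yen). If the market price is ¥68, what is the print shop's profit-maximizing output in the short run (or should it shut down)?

Strip out fixed cost: VC = 188q - 36q^2 + 2q^3. Then AVC = 188 - 36q + 2q^2 and MC = 188 - 72q + 6q^2.
AVC hits its minimum where MC = AVC, at q = 9, giving min AVC = 188 - 36·9 + 2·9^2 = ¥26.
Because ¥68 ≥ ¥26, revenue can cover variable cost; the firm operates.
Solving P = MC: 120 - 72q + 6q^2 = 0 ⇒ q = 2 or 10. On the upward-sloping branch, q* = 10.
Check: AVC at q = 10 is ¥28 ≤ P, so revenue covers variable cost.
Profit = P·q − TC = 68·10 − 352 = ¥328.

Produce at q = 10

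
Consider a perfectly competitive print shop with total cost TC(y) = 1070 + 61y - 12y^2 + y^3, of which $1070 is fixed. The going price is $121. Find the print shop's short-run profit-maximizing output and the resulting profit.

AVC = 61 - 12y + y^2 has its minimum $25 at y = 6; price $121 clears that bar, so the firm operates.
With MC = 61 - 24y + 3y^2, P = MC on the upward-sloping part at y* = 10.
TR = 121·10 = 1210. TC = 1070 + 410 = 1480. Profit = 1210 − 1480 = -$270.
Shutting down would mean losing the fixed cost of $1070, so operating at a loss of $270 is better by $800.

Profit = -$270 at y = 10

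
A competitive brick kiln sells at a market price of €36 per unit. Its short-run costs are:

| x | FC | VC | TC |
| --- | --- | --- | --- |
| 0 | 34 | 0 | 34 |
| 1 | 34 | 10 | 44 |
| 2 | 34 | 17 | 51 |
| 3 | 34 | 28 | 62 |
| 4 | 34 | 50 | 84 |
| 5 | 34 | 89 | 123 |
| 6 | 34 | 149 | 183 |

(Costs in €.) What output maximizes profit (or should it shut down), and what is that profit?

Compute π = P·x − TC at each output: x=0: -34; x=1: -8; x=2: 21; x=3: 46; x=4: 60; x=5: 57; x=6: 33.
Profit is maximized at x = 4. AVC there is 50/4 = €12.50 ≤ P, so producing beats shutting down (which would give -€34).

x = 4; profit = €60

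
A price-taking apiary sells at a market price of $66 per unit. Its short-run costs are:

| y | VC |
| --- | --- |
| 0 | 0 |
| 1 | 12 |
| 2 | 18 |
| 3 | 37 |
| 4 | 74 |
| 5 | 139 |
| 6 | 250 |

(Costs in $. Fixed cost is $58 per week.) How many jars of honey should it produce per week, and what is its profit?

Profit at each row (π = 66y − TC): y=0: -58; y=1: -4; y=2: 56; y=3: 103; y=4: 132; y=5: 133; y=6: 88.
Profit is maximized at y = 5. AVC there is 139/5 = $27.80 ≤ P, so producing beats shutting down (which would give -$58).

y = 5; profit = $133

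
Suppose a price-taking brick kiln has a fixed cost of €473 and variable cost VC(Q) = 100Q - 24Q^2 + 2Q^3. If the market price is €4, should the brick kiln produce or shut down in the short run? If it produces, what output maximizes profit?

Shut down

Strip out fixed cost: VC = 100Q - 24Q^2 + 2Q^3. Then AVC = 100 - 24Q + 2Q^2 and MC = 100 - 48Q + 6Q^2.
The AVC parabola has its vertex at Q = 24/4 = 6, where AVC = 100 - 24·6 + 2·6^2 = €28.
P = €4 lies below min AVC = €28; no output level covers variable cost.
The firm minimizes its loss by shutting down and losing only its fixed cost of €473.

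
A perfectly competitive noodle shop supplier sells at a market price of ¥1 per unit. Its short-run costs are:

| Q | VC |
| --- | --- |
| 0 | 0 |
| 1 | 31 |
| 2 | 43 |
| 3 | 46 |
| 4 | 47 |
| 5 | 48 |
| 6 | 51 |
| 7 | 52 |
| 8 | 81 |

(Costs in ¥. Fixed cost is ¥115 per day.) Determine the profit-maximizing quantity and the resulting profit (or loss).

Q = 0 (shut down); profit = -¥115

Tabulate TR − TC: Q=0: -115; Q=1: -145; Q=2: -156; Q=3: -158; Q=4: -158; Q=5: -158; Q=6: -160; Q=7: -160; Q=8: -188.
Profit is highest at Q = 0. Equivalently, the lowest AVC in the table is 52/7 ≈ ¥7.43 at Q = 7, and P = ¥1 falls below it — price never covers variable cost, so the firm shuts down and loses only its fixed cost.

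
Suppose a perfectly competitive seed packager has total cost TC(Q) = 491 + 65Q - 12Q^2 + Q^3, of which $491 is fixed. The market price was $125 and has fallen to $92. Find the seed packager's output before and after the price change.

AVC = 65 - 12Q + Q^2, minimized at Q = 6 where min AVC = $29. MC = 65 - 24Q + 3Q^2.
At P = $125 ≥ min AVC, set P = MC on the rising branch: Q = 10.
At P = $92 ≥ min AVC, set P = MC: Q = 9. The firm stays open but cuts output.

Output falls from 10 to 9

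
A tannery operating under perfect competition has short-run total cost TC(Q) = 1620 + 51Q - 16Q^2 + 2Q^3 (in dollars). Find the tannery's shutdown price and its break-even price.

Shutdown price = $19; break-even price = $249

Shutdown price = min AVC. AVC = 51 - 16Q + 2Q^2, with vertex at Q = 4 and minimum $19.
ATC = 1620/Q + 51 - 16Q + 2Q^2. Setting dATC/dQ = −1620/Q^2 − 16 + 4Q = 0 gives Q = 9 (since 4·9^3 − 16·9^2 = 1620).
min ATC = 1620/9 + 51 − 16·9 + 2·9^2 = $249. That is the break-even price.
Between these two prices the firm operates at a loss; above $249 it earns a profit.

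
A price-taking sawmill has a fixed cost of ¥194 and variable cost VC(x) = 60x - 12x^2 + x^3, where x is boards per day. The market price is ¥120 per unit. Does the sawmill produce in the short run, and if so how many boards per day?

Produce at x = 10

Variable cost is VC = 60x - 12x^2 + x^3, so AVC = VC/x = 60 - 12x + x^2 and MC = dTC/dx = 60 - 24x + 3x^2.
AVC hits its minimum where MC = AVC, at x = 6, giving min AVC = 60 - 12·6 + 6^2 = ¥24.
P = ¥120 exceeds min AVC = ¥24, so the firm stays open.
P = MC gives -60 - 24x + 3x^2 = 0, with roots -2 and 10. Take the larger (rising MC): x* = 10.
Check: AVC at x = 10 is ¥40 ≤ P, so revenue covers variable cost.
Profit = P·x − TC = 120·10 − 594 = ¥606.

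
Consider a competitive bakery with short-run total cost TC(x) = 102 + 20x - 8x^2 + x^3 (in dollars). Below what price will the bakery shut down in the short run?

The shutdown price is the minimum of AVC. VC = 20x - 8x^2 + x^3, so AVC = 20 - 8x + x^2.
At the minimum of AVC, MC = AVC. MC = 20 - 16x + 3x^2; setting MC = AVC gives 2x^2 - 8x = 0, so x = 4. min AVC = 4.
So the shutdown price is $4.

$4 per unit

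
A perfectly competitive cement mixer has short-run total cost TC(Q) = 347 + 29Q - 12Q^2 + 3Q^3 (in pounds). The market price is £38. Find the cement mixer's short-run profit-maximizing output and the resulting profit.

Profit = -£293 at Q = 3

AVC = 29 - 12Q + 3Q^2; min AVC = £17 at Q = 2. Since P = £38 ≥ min AVC, the firm produces.
MC = 29 - 24Q + 9Q^2. Setting P = MC and taking the root on the rising branch gives Q* = 3.
TR = 38·3 = 114. TC = 347 + 60 = 407. Profit = 114 − 407 = -£293.
That loss of £293 beats the £347 the firm would lose by shutting down; producing recovers £54 of fixed cost.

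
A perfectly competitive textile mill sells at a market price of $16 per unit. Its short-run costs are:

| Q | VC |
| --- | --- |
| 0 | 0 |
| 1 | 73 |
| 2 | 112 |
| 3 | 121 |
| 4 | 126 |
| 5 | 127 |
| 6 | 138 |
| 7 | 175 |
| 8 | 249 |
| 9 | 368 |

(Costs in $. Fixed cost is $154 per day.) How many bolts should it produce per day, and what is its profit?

Profit at each row (π = 16Q − TC): Q=0: -154; Q=1: -211; Q=2: -234; Q=3: -227; Q=4: -216; Q=5: -201; Q=6: -196; Q=7: -217; Q=8: -275; Q=9: -378.
Profit is highest at Q = 0. Equivalently, the lowest AVC in the table is 138/6 ≈ $23 at Q = 6, and P = $16 falls below it — price never covers variable cost, so the firm shuts down and loses only its fixed cost.

Q = 0 (shut down); profit = -$154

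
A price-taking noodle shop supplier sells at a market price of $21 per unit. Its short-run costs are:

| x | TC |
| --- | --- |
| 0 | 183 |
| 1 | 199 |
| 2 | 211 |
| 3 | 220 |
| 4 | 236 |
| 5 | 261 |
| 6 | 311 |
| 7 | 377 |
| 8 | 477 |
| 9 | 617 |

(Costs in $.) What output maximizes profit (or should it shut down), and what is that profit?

Profit at each row (π = 21x − TC): x=0: -183; x=1: -178; x=2: -169; x=3: -157; x=4: -152; x=5: -156; x=6: -185; x=7: -230; x=8: -309; x=9: -428.
Profit is maximized at x = 4. AVC there is 53/4 = $13.25 ≤ P, so producing beats shutting down (which would give -$183).

x = 4; profit = -$152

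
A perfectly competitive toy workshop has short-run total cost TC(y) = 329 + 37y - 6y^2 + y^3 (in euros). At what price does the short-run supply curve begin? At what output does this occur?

€28 per unit, at y = 3

Short-run supply begins at min AVC. From VC = 37y - 6y^2 + y^3, AVC = 37 - 6y + y^2.
dAVC/dy = -6 + 2y = 0 gives y = 3. min AVC = 37 - 6·3 + 3^2 = 28.
For P < €28 the firm produces nothing.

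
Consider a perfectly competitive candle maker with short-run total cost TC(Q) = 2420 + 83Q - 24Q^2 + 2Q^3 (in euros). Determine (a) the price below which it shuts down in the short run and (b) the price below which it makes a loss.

Shutdown price = €11; break-even price = €281

AVC = 83 - 24Q + 2Q^2; minimized at Q = 6, giving min AVC = €11. That is the shutdown price.
ATC = 2420/Q + 83 - 24Q + 2Q^2. Setting dATC/dQ = −2420/Q^2 − 24 + 4Q = 0 gives Q = 11 (since 4·11^3 − 24·11^2 = 2420).
min ATC = 2420/11 + 83 − 24·11 + 2·11^2 = €281. That is the break-even price.
For €11 ≤ P < €281 the firm produces at a loss; below €11 it shuts down.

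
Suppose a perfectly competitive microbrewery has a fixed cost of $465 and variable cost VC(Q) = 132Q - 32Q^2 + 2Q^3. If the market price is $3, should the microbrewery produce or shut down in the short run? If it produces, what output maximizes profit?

Shut down

From TC, MC = TC'(Q) = 132 - 64Q + 6Q^2 and AVC = VC/Q = 132 - 32Q + 2Q^2.
AVC hits its minimum where MC = AVC, at Q = 8, giving min AVC = 132 - 32·8 + 2·8^2 = $4.
With P < min AVC ($3 < $4), every unit sold adds to the loss.
Best response: produce nothing and absorb the $465 fixed cost.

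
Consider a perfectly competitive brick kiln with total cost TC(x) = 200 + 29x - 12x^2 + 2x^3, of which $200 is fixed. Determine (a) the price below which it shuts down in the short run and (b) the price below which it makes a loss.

Shutdown price = $11; break-even price = $59

Shutdown price = min AVC. AVC = 29 - 12x + 2x^2, with vertex at x = 3 and minimum $11.
ATC = 200/x + 29 - 12x + 2x^2. Setting dATC/dx = −200/x^2 − 12 + 4x = 0 gives x = 5 (since 4·5^3 − 12·5^2 = 200).
min ATC = 200/5 + 29 − 12·5 + 2·5^2 = $59. That is the break-even price.
For $11 ≤ P < $59 the firm produces at a loss; below $11 it shuts down.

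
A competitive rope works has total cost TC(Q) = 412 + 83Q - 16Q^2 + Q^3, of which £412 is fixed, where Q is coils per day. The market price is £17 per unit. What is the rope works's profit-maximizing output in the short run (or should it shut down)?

From TC, MC = TC'(Q) = 83 - 32Q + 3Q^2 and AVC = VC/Q = 83 - 16Q + Q^2.
AVC is minimized where dAVC/dQ = -16 + 2Q = 0, at Q = 8; min AVC = 83 - 16·8 + 8^2 = £19.
Since P = £17 < min AVC = £19, price fails to cover variable cost at any output.
Best response: produce nothing and absorb the £412 fixed cost.

Shut down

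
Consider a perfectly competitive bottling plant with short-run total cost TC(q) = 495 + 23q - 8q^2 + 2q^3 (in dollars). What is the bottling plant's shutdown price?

The firm shuts down when price falls below the minimum of average variable cost. AVC = VC/q = 23 - 8q + 2q^2.
dAVC/dq = -8 + 4q = 0 gives q = 2. min AVC = 23 - 8·2 + 2·2^2 = 15.
So the shutdown price is $15.

$15 per unit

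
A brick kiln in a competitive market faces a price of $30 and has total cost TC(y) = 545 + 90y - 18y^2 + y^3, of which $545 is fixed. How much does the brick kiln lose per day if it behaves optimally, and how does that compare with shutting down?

Profit = -$345 at y = 10

AVC = 90 - 18y + y^2 has its minimum $9 at y = 9; price $30 clears that bar, so the firm operates.
MC = 90 - 36y + 3y^2. Setting P = MC and taking the root on the rising branch gives y* = 10.
TR = 30·10 = 300. TC = 545 + 100 = 645. Profit = 300 − 645 = -$345.
Shutting down would mean losing the fixed cost of $545, so operating at a loss of $345 is better by $200.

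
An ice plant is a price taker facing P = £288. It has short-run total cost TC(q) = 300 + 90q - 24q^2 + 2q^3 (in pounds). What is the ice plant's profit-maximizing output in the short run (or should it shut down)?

Produce at q = 11

Strip out fixed cost: VC = 90q - 24q^2 + 2q^3. Then AVC = 90 - 24q + 2q^2 and MC = 90 - 48q + 6q^2.
AVC is minimized where dAVC/dq = -24 + 4q = 0, at q = 6; min AVC = 90 - 24·6 + 2·6^2 = £18.
P = £288 exceeds min AVC = £18, so the firm stays open.
P = MC gives -198 - 48q + 6q^2 = 0, with roots -3 and 11. Take the larger (rising MC): q* = 11.
Check: AVC at q = 11 is £68 ≤ P, so revenue covers variable cost.
Profit = P·q − TC = 288·11 − 1048 = £2120.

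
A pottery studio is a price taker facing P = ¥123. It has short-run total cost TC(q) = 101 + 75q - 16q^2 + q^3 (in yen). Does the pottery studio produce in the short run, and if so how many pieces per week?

Produce at q = 12

From TC, MC = TC'(q) = 75 - 32q + 3q^2 and AVC = VC/q = 75 - 16q + q^2.
AVC is minimized where dAVC/dq = -16 + 2q = 0, at q = 8; min AVC = 75 - 16·8 + 8^2 = ¥11.
Because ¥123 ≥ ¥11, revenue can cover variable cost; the firm operates.
Set P = MC: 123 = 75 - 32q + 3q^2 → -48 - 32q + 3q^2 = 0. The roots are q = -4/3 and q = 12; the profit-maximizing output is on the rising part of MC, so q* = 12.
Check: AVC at q = 12 is ¥27 ≤ P, so revenue covers variable cost.
Profit = P·q − TC = 123·12 − 425 = ¥1051.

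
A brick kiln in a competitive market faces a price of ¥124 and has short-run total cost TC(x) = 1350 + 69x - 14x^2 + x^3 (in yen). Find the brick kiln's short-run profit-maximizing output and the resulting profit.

Profit = -¥382 at x = 11

AVC = 69 - 14x + x^2; min AVC = ¥20 at x = 7. Since P = ¥124 ≥ min AVC, the firm produces.
With MC = 69 - 28x + 3x^2, P = MC on the upward-sloping part at x* = 11.
TR = 124·11 = 1364. TC = 1350 + 396 = 1746. Profit = 1364 − 1746 = -¥382.
By producing, the firm covers all variable cost plus ¥968 of fixed cost; shutting down would lose the full ¥1350.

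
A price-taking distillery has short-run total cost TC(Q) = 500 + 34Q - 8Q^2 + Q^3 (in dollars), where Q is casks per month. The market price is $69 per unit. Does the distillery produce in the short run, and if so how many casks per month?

From TC, MC = TC'(Q) = 34 - 16Q + 3Q^2 and AVC = VC/Q = 34 - 8Q + Q^2.
AVC is minimized where dAVC/dQ = -8 + 2Q = 0, at Q = 4; min AVC = 34 - 8·4 + 4^2 = $18.
Since P = $69 ≥ min AVC = $18, price covers variable cost and the firm should produce.
P = MC gives -35 - 16Q + 3Q^2 = 0, with roots -5/3 and 7. Take the larger (rising MC): Q* = 7.
Check: AVC at Q = 7 is $27 ≤ P, so revenue covers variable cost.
Profit = P·Q − TC = 69·7 − 689 = -$206, a loss, but smaller than the $500 fixed cost the firm would lose by shutting down.

Produce at Q = 7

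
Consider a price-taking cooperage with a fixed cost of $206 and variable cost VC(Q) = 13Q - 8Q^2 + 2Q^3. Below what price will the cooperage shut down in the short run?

The shutdown price is the minimum of AVC. VC = 13Q - 8Q^2 + 2Q^3, so AVC = 13 - 8Q + 2Q^2.
dAVC/dQ = -8 + 4Q = 0 gives Q = 2. min AVC = 13 - 8·2 + 2·2^2 = 5.
So the shutdown price is $5.

$5 per unit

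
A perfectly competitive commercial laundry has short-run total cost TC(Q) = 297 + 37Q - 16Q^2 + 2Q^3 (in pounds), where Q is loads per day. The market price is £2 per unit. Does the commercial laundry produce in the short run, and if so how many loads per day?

Variable cost is VC = 37Q - 16Q^2 + 2Q^3, so AVC = VC/Q = 37 - 16Q + 2Q^2 and MC = dTC/dQ = 37 - 32Q + 6Q^2.
AVC hits its minimum where MC = AVC, at Q = 4, giving min AVC = 37 - 16·4 + 2·4^2 = £5.
P = £2 lies below min AVC = £5; no output level covers variable cost.
Shutting down limits the loss to fixed cost, £297.

Shut down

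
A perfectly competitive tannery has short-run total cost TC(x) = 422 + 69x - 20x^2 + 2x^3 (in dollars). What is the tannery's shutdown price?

$19 per unit

Short-run supply begins at min AVC. From VC = 69x - 20x^2 + 2x^3, AVC = 69 - 20x + 2x^2.
dAVC/dx = -20 + 4x = 0 gives x = 5. min AVC = 69 - 20·5 + 2·5^2 = 19.
The firm shuts down for any P below $19.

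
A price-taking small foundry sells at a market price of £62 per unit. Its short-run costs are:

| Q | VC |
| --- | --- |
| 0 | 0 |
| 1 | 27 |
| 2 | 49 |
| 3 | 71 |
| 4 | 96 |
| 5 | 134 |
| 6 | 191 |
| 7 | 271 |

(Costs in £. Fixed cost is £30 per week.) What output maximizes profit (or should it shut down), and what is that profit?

Q = 6; profit = £151

Compute π = P·Q − TC at each output: Q=0: -30; Q=1: 5; Q=2: 45; Q=3: 85; Q=4: 122; Q=5: 146; Q=6: 151; Q=7: 133.
Profit is maximized at Q = 6. AVC there is 191/6 = £31.83 ≤ P, so producing beats shutting down (which would give -£30).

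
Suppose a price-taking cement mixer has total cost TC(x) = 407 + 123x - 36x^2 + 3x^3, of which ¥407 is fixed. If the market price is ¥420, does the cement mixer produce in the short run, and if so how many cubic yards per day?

From TC, MC = TC'(x) = 123 - 72x + 9x^2 and AVC = VC/x = 123 - 36x + 3x^2.
AVC hits its minimum where MC = AVC, at x = 6, giving min AVC = 123 - 36·6 + 3·6^2 = ¥15.
Since P = ¥420 ≥ min AVC = ¥15, price covers variable cost and the firm should produce.
Set P = MC: 420 = 123 - 72x + 9x^2 → -297 - 72x + 9x^2 = 0. The roots are x = -3 and x = 11; the profit-maximizing output is on the rising part of MC, so x* = 11.
Check: AVC at x = 11 is ¥90 ≤ P, so revenue covers variable cost.
Profit = P·x − TC = 420·11 − 1397 = ¥3223.

Produce at x = 11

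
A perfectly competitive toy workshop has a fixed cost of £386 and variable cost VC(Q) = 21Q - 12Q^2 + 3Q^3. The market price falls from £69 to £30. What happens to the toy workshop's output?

MC = 21 - 24Q + 9Q^2; the shutdown threshold is min AVC = £9 (at Q = 2).
With P = £69 above the shutdown price, P = MC gives Q = 4.
At P = £30 ≥ min AVC, set P = MC: Q = 3. The firm stays open but cuts output.

Output falls from 4 to 3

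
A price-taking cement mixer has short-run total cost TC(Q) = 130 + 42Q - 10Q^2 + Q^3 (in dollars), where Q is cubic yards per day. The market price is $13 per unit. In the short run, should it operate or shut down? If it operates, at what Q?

From TC, MC = TC'(Q) = 42 - 20Q + 3Q^2 and AVC = VC/Q = 42 - 10Q + Q^2.
The AVC parabola has its vertex at Q = 10/2 = 5, where AVC = 42 - 10·5 + 5^2 = $17.
P = $13 lies below min AVC = $17; no output level covers variable cost.
The firm minimizes its loss by shutting down and losing only its fixed cost of $130.

Shut down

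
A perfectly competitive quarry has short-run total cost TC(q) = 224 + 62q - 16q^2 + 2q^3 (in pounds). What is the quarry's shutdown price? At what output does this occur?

The shutdown price is the minimum of AVC. VC = 62q - 16q^2 + 2q^3, so AVC = 62 - 16q + 2q^2.
At the minimum of AVC, MC = AVC. MC = 62 - 32q + 6q^2; setting MC = AVC gives 4q^2 - 16q = 0, so q = 4. min AVC = 30.
So the shutdown price is £30.

£30 per unit, at q = 4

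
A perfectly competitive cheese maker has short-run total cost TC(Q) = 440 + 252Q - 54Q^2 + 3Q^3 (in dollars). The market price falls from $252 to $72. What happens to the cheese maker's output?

AVC = 252 - 54Q + 3Q^2, minimized at Q = 9 where min AVC = $9. MC = 252 - 108Q + 9Q^2.
At P = $252 ≥ min AVC, set P = MC on the rising branch: Q = 12.
At P = $72 ≥ min AVC, set P = MC: Q = 10. The firm stays open but cuts output.

Output falls from 12 to 10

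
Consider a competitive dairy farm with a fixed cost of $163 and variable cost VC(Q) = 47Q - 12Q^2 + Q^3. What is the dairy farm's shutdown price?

The shutdown price is the minimum of AVC. VC = 47Q - 12Q^2 + Q^3, so AVC = 47 - 12Q + Q^2.
dAVC/dQ = -12 + 2Q = 0 gives Q = 6. min AVC = 47 - 12·6 + 6^2 = 11.
For P < $11 the firm produces nothing.

$11 per unit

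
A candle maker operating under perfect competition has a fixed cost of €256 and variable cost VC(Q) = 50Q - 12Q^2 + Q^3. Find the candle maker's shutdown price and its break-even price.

Shutdown price = €14; break-even price = €50

Shutdown price = min AVC. AVC = 50 - 12Q + Q^2, with vertex at Q = 6 and minimum €14.
ATC = 256/Q + 50 - 12Q + Q^2. Setting dATC/dQ = −256/Q^2 − 12 + 2Q = 0 gives Q = 8 (since 2·8^3 − 12·8^2 = 256).
min ATC = 256/8 + 50 − 12·8 + 8^2 = €50. That is the break-even price.
For €14 ≤ P < €50 the firm produces at a loss; below €14 it shuts down.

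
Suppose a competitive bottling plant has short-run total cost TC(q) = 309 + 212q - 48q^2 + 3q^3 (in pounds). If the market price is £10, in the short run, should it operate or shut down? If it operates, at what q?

Shut down

From TC, MC = TC'(q) = 212 - 96q + 9q^2 and AVC = VC/q = 212 - 48q + 3q^2.
AVC hits its minimum where MC = AVC, at q = 8, giving min AVC = 212 - 48·8 + 3·8^2 = £20.
With P < min AVC (£10 < £20), every unit sold adds to the loss.
Shutting down limits the loss to fixed cost, £309.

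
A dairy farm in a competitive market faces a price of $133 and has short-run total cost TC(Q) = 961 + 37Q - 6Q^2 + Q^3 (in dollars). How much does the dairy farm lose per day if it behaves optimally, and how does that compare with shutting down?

Profit = -$321 at Q = 8

AVC = 37 - 6Q + Q^2 has its minimum $28 at Q = 3; price $133 clears that bar, so the firm operates.
With MC = 37 - 12Q + 3Q^2, P = MC on the upward-sloping part at Q* = 8.
TR = 133·8 = 1064. TC = 961 + 424 = 1385. Profit = 1064 − 1385 = -$321.
By producing, the firm covers all variable cost plus $640 of fixed cost; shutting down would lose the full $961.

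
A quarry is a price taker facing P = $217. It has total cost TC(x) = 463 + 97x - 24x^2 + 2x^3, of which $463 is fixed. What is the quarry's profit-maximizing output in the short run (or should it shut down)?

From TC, MC = TC'(x) = 97 - 48x + 6x^2 and AVC = VC/x = 97 - 24x + 2x^2.
The AVC parabola has its vertex at x = 24/4 = 6, where AVC = 97 - 24·6 + 2·6^2 = $25.
Since P = $217 ≥ min AVC = $25, price covers variable cost and the firm should produce.
P = MC gives -120 - 48x + 6x^2 = 0, with roots -2 and 10. Take the larger (rising MC): x* = 10.
Check: AVC at x = 10 is $57 ≤ P, so revenue covers variable cost.
Profit = P·x − TC = 217·10 − 1033 = $1137.

Produce at x = 10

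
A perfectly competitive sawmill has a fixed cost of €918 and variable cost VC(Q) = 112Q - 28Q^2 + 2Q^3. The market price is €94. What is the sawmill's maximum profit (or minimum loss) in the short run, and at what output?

Profit = -€270 at Q = 9

AVC = 112 - 28Q + 2Q^2 has its minimum €14 at Q = 7; price €94 clears that bar, so the firm operates.
MC = 112 - 56Q + 6Q^2. Setting P = MC and taking the root on the rising branch gives Q* = 9.
TR = 94·9 = 846. TC = 918 + 198 = 1116. Profit = 846 − 1116 = -€270.
That loss of €270 beats the €918 the firm would lose by shutting down; producing recovers €648 of fixed cost.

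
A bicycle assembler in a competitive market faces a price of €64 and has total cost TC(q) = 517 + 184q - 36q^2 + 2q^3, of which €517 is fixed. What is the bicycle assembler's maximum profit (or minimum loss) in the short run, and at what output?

AVC = 184 - 36q + 2q^2 has its minimum €22 at q = 9; price €64 clears that bar, so the firm operates.
With MC = 184 - 72q + 6q^2, P = MC on the upward-sloping part at q* = 10.
TR = 64·10 = 640. TC = 517 + 240 = 757. Profit = 640 − 757 = -€117.
Shutting down would mean losing the fixed cost of €517, so operating at a loss of €117 is better by €400.

Profit = -€117 at q = 10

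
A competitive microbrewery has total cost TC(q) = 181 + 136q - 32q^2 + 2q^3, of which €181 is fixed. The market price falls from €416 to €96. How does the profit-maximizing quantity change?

Output falls from 14 to 10

MC = 136 - 64q + 6q^2; the shutdown threshold is min AVC = €8 (at q = 8).
With P = €416 above the shutdown price, P = MC gives q = 14.
At P = €96 ≥ min AVC, set P = MC: q = 10. The firm stays open but cuts output.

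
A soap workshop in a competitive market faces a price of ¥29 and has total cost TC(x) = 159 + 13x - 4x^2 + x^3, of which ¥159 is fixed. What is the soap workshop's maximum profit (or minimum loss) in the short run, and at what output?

Profit = -¥95 at x = 4

AVC = 13 - 4x + x^2 has its minimum ¥9 at x = 2; price ¥29 clears that bar, so the firm operates.
With MC = 13 - 8x + 3x^2, P = MC on the upward-sloping part at x* = 4.
TR = 29·4 = 116. TC = 159 + 52 = 211. Profit = 116 − 211 = -¥95.
Shutting down would mean losing the fixed cost of ¥159, so operating at a loss of ¥95 is better by ¥64.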